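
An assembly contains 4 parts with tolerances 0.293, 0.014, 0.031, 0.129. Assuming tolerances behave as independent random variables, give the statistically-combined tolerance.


RSS = sqrt(0.293^2 + 0.014^2 + 0.031^2 + 0.129^2)
= sqrt(0.103647)
= 0.3219

0.3219


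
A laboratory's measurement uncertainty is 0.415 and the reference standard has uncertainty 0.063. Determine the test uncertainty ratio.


TUR = u_lab / u_ref
= 0.415 / 0.063
= 6.5873

6.5873


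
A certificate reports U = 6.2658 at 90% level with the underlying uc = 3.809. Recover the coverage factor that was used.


k = U / uc
k = 6.2658 / 3.809
k = 1.645

1.645


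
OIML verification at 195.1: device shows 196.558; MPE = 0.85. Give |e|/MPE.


e = indication - reference = 196.558 - 195.1 = 1.4580
|e| = 1.4580
ratio = |e| / MPE = 1.4580 / 0.85
ratio = 1.7153

1.7153


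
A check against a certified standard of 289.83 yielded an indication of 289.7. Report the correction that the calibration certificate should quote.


Correction = standard - reading
= 289.83 - 289.7
= 0.1300

0.1300


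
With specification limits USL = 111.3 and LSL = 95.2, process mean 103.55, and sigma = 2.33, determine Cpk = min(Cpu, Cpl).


Cpu = (USL - mean) / (3*sigma) = (111.3 - 103.55) / (3*2.33) = 1.1087
Cpl = (mean - LSL) / (3*sigma) = (103.55 - 95.2) / (3*2.33) = 1.1946
Cpk = min(Cpu, Cpl) = 1.1087

1.1087


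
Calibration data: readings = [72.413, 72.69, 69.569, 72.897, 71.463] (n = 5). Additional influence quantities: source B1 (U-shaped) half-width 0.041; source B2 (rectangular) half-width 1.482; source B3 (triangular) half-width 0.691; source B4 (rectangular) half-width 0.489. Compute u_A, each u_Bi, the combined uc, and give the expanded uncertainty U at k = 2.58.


mean = (72.413 + 72.69 + 69.569 + 72.897 + 71.463) / 5 = 71.8064
s = sqrt(sum((x - mean)^2)/(n-1)) = 1.3658334
u_A = s / sqrt(n) = 1.3658334 / sqrt(5) = 0.61081927
u_B1 = 0.041 / sqrt(2) = 0.028991378
u_B2 = 1.482 / sqrt(3) = 0.8556331
u_B3 = 0.691 / sqrt(6) = 0.28209957
u_B4 = 0.489 / sqrt(3) = 0.28232428
uc = sqrt(0.61081927^2 + 0.028991378^2 + 0.8556331^2 + 0.28209957^2 + 0.28232428^2) = 1.1248715
U = k * uc = 2.58 * 1.1248715
U = 2.9022

2.9022


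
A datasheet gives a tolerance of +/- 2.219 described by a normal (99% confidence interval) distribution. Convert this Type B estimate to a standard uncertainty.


u_B = half_width / 2.576
u_B = 2.219 / 2.576
u_B = 0.8614

0.8614


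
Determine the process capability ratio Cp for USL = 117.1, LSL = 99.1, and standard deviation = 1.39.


Cp = (USL - LSL) / (6 * sigma)
= (117.1 - 99.1) / (6 * 1.39)
= 18.0000 / 8.3400
= 2.1583

2.1583


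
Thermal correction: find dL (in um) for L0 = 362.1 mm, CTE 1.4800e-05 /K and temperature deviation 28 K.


dL = L * alpha * dT
= 362.1 * 1.4800e-05 * 28
= 0.1500542 mm
dL_um = 0.1500542 * 1000 = 150.0542 um

150.0542


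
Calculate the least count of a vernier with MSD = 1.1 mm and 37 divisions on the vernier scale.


LC = MSD / n_div
= 1.1 / 37
= 0.0297

0.0297


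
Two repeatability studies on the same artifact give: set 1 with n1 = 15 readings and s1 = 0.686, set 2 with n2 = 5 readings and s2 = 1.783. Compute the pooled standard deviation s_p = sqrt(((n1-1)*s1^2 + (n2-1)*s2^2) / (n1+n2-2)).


s_p = sqrt(((n1-1)*s1^2 + (n2-1)*s2^2) / (n1+n2-2))
numerator = (15-1)*0.686^2 + (5-1)*1.783^2 = 6.588344 + 12.716356 = 19.3047
denominator = 15 + 5 - 2 = 18
s_p^2 = 19.3047 / 18 = 1.0724833
s_p = sqrt(1.0724833) = 1.0356

1.0356


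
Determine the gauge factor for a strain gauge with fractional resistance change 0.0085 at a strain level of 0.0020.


GF = (dR/R) / epsilon
= 0.0085 / 0.0020
= 4.2500

4.2500


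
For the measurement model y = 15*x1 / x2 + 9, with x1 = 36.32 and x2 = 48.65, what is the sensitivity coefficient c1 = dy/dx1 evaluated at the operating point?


y = 15*x1 / x2 + 9
dy/dx1 = 15/x2
Evaluate at x2 = 48.65: c1 = 15 / 48.65
c1 = 0.3083

0.3083


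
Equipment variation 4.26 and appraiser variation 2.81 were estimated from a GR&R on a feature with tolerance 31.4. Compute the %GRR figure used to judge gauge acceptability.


GRR = sqrt(EV^2 + AV^2) = sqrt(4.26^2 + 2.81^2) = 5.1033029
%GRR = GRR / tol * 100 = 5.1033029 / 31.4 * 100
%GRR = 16.2526

16.2526


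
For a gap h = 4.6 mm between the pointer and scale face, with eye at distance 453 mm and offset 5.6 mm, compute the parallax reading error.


error = h * offset / d
= 4.6 * 5.6 / 453
= 0.0569

0.0569


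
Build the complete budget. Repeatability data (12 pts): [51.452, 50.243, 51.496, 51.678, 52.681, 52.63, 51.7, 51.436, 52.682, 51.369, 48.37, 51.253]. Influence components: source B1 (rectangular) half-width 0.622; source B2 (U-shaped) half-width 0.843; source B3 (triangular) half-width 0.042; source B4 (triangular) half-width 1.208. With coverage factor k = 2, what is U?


mean = (51.452 + 50.243 + 51.496 + 51.678 + 52.681 + 52.63 + 51.7 + 51.436 + 52.682 + 51.369 + 48.37 + 51.253) / 12 = 51.41583333
s = sqrt(sum((x - mean)^2)/(n-1)) = 1.187702
u_A = s / sqrt(n) = 1.187702 / sqrt(12) = 0.34286003
u_B1 = 0.622 / sqrt(3) = 0.35911187
u_B2 = 0.843 / sqrt(2) = 0.59609102
u_B3 = 0.042 / sqrt(6) = 0.017146428
u_B4 = 1.208 / sqrt(6) = 0.49316393
uc = sqrt(0.34286003^2 + 0.35911187^2 + 0.59609102^2 + 0.017146428^2 + 0.49316393^2) = 0.91942564
U = k * uc = 2 * 0.91942564
U = 1.8389

1.8389


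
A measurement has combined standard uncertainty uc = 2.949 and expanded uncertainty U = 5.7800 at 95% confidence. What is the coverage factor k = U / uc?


k = U / uc
k = 5.7800 / 2.949
k = 1.96

1.96


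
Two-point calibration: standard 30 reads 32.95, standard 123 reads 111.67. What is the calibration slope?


slope = (y2 - y1) / (x2 - x1)
= (111.67 - 32.95) / (123 - 30)
= 78.7200 / 93
= 0.8465

0.8465


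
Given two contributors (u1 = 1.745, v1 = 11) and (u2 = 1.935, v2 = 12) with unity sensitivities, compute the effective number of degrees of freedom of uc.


uc = sqrt(u1^2 + u2^2) = sqrt(1.745^2 + 1.935^2) = 2.6056189
v_eff = uc^4 / (u1^4/v1 + u2^4/v2)
= 2.6056189^4 / (1.745^4/11 + 1.935^4/12)
= 46.093914 / 2.0111936
v_eff = 22.9187

22.9187


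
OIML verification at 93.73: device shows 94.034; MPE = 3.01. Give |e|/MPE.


e = indication - reference = 94.034 - 93.73 = 0.3040
|e| = 0.3040
ratio = |e| / MPE = 0.3040 / 3.01
ratio = 0.1010

0.1010


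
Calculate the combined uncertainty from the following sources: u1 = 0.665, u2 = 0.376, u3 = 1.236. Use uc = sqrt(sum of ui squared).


uc = sqrt(0.665^2 + 0.376^2 + 1.236^2)
uc = sqrt(2.111297)
uc = 1.4530

1.4530


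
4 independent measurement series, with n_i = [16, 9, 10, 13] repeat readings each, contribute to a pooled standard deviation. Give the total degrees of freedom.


nu = sum_i (n_i - 1)
nu = ((16 - 1) + (9 - 1) + (10 - 1) + (13 - 1))
nu = 15 + 8 + 9 + 12
nu = 44

44


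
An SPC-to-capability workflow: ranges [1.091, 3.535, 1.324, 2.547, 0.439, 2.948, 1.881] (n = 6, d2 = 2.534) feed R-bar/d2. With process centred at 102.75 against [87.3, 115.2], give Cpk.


R_bar = (1.091 + 3.535 + 1.324 + 2.547 + 0.439 + 2.948 + 1.881) / 7 = 1.9664286
sigma = R_bar / d2 = 1.9664286 / 2.534 = 0.7760176
Cp = (USL - LSL)/(6*sigma) = (115.2 - 87.3)/(6*0.7760176) = 5.9921
Cpu = (115.2 - 102.75)/(3*0.7760176) = 5.3478
Cpl = (102.75 - 87.3)/(3*0.7760176) = 6.6364
Cpk = min(Cpu, Cpl) = 5.3478

5.3478


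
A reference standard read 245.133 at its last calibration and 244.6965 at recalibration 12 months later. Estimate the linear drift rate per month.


rate = (v2 - v1) / months
= (244.6965 - 245.133) / 12
= -0.4365 / 12
= -0.0364

-0.0364


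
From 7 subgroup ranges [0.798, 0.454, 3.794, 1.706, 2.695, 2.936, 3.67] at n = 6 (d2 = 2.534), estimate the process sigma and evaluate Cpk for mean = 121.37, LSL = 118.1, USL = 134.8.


R_bar = (0.798 + 0.454 + 3.794 + 1.706 + 2.695 + 2.936 + 3.67) / 7 = 2.2932857
sigma = R_bar / d2 = 2.2932857 / 2.534 = 0.9050062
Cp = (USL - LSL)/(6*sigma) = (134.8 - 118.1)/(6*0.9050062) = 3.0755
Cpu = (134.8 - 121.37)/(3*0.9050062) = 4.9466
Cpl = (121.37 - 118.1)/(3*0.9050062) = 1.2044
Cpk = min(Cpu, Cpl) = 1.2044

1.2044


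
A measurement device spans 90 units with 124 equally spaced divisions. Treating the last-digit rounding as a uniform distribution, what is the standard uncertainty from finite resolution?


resolution = range / divisions
resolution = 90 / 124 = 0.72580645
u_res = resolution / (2*sqrt(3))
u_res = 0.72580645 / 3.4641016
u_res = 0.2095

0.2095


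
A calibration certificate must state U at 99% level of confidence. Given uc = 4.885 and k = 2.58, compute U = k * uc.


U = k * uc
U = 2.58 * 4.885
U = 12.6033

12.6033


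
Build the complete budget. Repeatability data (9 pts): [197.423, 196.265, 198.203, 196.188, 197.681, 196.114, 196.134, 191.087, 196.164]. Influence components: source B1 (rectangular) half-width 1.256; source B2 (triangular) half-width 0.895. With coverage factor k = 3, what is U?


mean = (197.423 + 196.265 + 198.203 + 196.188 + 197.681 + 196.114 + 196.134 + 191.087 + 196.164) / 9 = 196.1398889
s = sqrt(sum((x - mean)^2)/(n-1)) = 2.0563549
u_A = s / sqrt(n) = 2.0563549 / sqrt(9) = 0.68545163
u_B1 = 1.256 / sqrt(3) = 0.72515194
u_B2 = 0.895 / sqrt(6) = 0.36538222
uc = sqrt(0.68545163^2 + 0.72515194^2 + 0.36538222^2) = 1.0626351
U = k * uc = 3 * 1.0626351
U = 3.1879

3.1879


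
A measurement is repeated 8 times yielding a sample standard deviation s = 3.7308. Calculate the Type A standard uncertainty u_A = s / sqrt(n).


u_A = s / sqrt(n)
u_A = 3.7308 / sqrt(8)
u_A = 3.7308 / 2.8284271
u_A = 1.3190

1.3190


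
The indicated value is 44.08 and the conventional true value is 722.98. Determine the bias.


Systematic error = measured - true
= 44.08 - 722.98
= -678.9000

-678.9000


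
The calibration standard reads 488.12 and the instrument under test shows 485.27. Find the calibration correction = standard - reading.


Correction = standard - reading
= 488.12 - 485.27
= 2.8500

2.8500


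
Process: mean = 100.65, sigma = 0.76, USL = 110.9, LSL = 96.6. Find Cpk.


Cpu = (USL - mean) / (3*sigma) = (110.9 - 100.65) / (3*0.76) = 4.4956
Cpl = (mean - LSL) / (3*sigma) = (100.65 - 96.6) / (3*0.76) = 1.7763
Cpk = min(Cpu, Cpl) = 1.7763

1.7763


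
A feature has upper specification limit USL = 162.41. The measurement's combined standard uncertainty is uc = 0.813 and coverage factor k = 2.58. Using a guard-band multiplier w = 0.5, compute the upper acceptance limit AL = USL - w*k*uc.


U = k * uc = 2.58 * 0.813 = 2.09754
guard band g = w * U = 0.5 * 2.09754 = 1.04877
AL = USL - g = 162.41 - 1.04877
AL = 161.3612

161.3612


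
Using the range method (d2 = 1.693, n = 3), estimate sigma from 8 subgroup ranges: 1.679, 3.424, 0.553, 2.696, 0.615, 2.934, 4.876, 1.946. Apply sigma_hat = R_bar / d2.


R_bar = (1.679 + 3.424 + 0.553 + 2.696 + 0.615 + 2.934 + 4.876 + 1.946) / 8
R_bar = 18.723 / 8 = 2.340375
sigma_hat = R_bar / d2 = 2.340375 / 1.693 = 1.3824

1.3824


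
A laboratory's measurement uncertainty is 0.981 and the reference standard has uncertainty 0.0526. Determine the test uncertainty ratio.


TUR = u_lab / u_ref
= 0.981 / 0.0526
= 18.6502

18.6502


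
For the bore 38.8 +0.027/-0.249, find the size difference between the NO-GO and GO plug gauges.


GO = nominal - lower_tol (smallest hole = maximum material condition)
GO = 38.8 - 0.249 = 38.551
NO-GO = nominal + upper_tol (largest hole = least material condition)
NO-GO = 38.8 + 0.027 = 38.827
spread = NO-GO - GO = 38.827 - 38.551 = 0.2760

0.2760


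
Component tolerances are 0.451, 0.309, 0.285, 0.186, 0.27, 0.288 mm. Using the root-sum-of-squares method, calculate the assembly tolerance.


RSS = sqrt(0.451^2 + 0.309^2 + 0.285^2 + 0.186^2 + 0.27^2 + 0.288^2)
= sqrt(0.570547)
= 0.7553

0.7553


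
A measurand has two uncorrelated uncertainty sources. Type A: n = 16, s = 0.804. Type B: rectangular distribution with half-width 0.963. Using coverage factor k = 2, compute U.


u_A = s / sqrt(n) = 0.804 / sqrt(16) = 0.201
u_B = half_width / sqrt(3) = 0.963 / sqrt(3) = 0.55598831
uc = sqrt(u_A^2 + u_B^2) = sqrt(0.201^2 + 0.55598831^2) = 0.59120555
U = k * uc = 2 * 0.59120555
U = 1.1824

1.1824


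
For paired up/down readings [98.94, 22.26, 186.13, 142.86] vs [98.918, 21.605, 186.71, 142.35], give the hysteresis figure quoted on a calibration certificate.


|98.94 - 98.918| = 0.0220
|22.26 - 21.605| = 0.6550
|186.13 - 186.71| = 0.5800
|142.86 - 142.35| = 0.5100
hysteresis = max(diffs) = 0.6550

0.6550


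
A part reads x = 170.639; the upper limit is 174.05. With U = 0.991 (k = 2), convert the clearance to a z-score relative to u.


u = U / k = 0.991 / 2 = 0.4955
margin = |USL - x| = |174.05 - 170.639| = 3.411
z = margin / u = 3.411 / 0.4955
z = 6.8840

6.8840


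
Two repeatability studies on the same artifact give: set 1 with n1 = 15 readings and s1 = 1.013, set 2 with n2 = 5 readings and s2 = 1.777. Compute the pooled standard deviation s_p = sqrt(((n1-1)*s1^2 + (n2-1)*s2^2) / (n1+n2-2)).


s_p = sqrt(((n1-1)*s1^2 + (n2-1)*s2^2) / (n1+n2-2))
numerator = (15-1)*1.013^2 + (5-1)*1.777^2 = 14.366366 + 12.630916 = 26.997282
denominator = 15 + 5 - 2 = 18
s_p^2 = 26.997282 / 18 = 1.499849
s_p = sqrt(1.499849) = 1.2247

1.2247


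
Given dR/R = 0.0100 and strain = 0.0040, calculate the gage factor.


GF = (dR/R) / epsilon
= 0.0100 / 0.0040
= 2.5000

2.5000


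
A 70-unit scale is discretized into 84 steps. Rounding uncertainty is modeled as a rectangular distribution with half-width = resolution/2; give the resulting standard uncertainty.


resolution = range / divisions
resolution = 70 / 84 = 0.83333333
u_res = resolution / (2*sqrt(3))
u_res = 0.83333333 / 3.4641016
u_res = 0.2406

0.2406


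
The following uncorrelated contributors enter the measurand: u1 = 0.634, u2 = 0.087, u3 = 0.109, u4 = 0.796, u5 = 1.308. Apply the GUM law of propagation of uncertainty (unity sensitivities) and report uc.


uc = sqrt(0.634^2 + 0.087^2 + 0.109^2 + 0.796^2 + 1.308^2)
uc = sqrt(2.765886)
uc = 1.6631

1.6631


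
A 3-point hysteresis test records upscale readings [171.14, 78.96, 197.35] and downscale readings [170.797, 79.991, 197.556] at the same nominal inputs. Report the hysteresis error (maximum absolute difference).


|171.14 - 170.797| = 0.3430
|78.96 - 79.991| = 1.0310
|197.35 - 197.556| = 0.2060
hysteresis = max(diffs) = 1.0310

1.0310


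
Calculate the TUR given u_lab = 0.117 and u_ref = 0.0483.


TUR = u_lab / u_ref
= 0.117 / 0.0483
= 2.4224

2.4224


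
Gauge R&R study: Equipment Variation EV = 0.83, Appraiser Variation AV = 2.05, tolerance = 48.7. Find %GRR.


GRR = sqrt(EV^2 + AV^2) = sqrt(0.83^2 + 2.05^2) = 2.211651
%GRR = GRR / tol * 100 = 2.211651 / 48.7 * 100
%GRR = 4.5414

4.5414


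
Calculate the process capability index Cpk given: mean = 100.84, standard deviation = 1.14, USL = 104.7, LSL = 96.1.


Cpu = (USL - mean) / (3*sigma) = (104.7 - 100.84) / (3*1.14) = 1.1287
Cpl = (mean - LSL) / (3*sigma) = (100.84 - 96.1) / (3*1.14) = 1.3860
Cpk = min(Cpu, Cpl) = 1.1287

1.1287


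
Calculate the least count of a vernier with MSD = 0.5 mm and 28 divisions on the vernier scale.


LC = MSD / n_div
= 0.5 / 28
= 0.0179

0.0179


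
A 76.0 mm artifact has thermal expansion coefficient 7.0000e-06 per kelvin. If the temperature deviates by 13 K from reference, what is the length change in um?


dL = L * alpha * dT
= 76.0 * 7.0000e-06 * 13
= 0.0069160 mm
dL_um = 0.0069160 * 1000 = 6.9160 um

6.9160


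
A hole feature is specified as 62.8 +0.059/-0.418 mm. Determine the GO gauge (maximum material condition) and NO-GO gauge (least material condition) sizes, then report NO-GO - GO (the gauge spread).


GO = nominal - lower_tol (smallest hole = maximum material condition)
GO = 62.8 - 0.418 = 62.382
NO-GO = nominal + upper_tol (largest hole = least material condition)
NO-GO = 62.8 + 0.059 = 62.859
spread = NO-GO - GO = 62.859 - 62.382 = 0.4770

0.4770


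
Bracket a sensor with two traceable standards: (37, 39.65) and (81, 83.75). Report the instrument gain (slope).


slope = (y2 - y1) / (x2 - x1)
= (83.75 - 39.65) / (81 - 37)
= 44.1000 / 44
= 1.0023

1.0023


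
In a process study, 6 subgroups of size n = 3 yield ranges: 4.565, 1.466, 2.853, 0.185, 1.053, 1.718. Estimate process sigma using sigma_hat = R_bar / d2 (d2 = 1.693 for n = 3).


R_bar = (4.565 + 1.466 + 2.853 + 0.185 + 1.053 + 1.718) / 6
R_bar = 11.84 / 6 = 1.9733333
sigma_hat = R_bar / d2 = 1.9733333 / 1.693 = 1.1656

1.1656


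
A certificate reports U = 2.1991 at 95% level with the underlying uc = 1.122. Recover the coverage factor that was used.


k = U / uc
k = 2.1991 / 1.122
k = 1.96

1.96


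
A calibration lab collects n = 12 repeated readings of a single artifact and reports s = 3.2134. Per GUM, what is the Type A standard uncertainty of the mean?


u_A = s / sqrt(n)
u_A = 3.2134 / sqrt(12)
u_A = 3.2134 / 3.4641016
u_A = 0.9276

0.9276


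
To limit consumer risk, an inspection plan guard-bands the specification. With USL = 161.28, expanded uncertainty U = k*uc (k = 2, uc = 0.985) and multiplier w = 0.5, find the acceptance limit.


U = k * uc = 2 * 0.985 = 1.97
guard band g = w * U = 0.5 * 1.97 = 0.985
AL = USL - g = 161.28 - 0.985
AL = 160.2950

160.2950


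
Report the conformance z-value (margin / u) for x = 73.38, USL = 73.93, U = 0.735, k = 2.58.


u = U / k = 0.735 / 2.58 = 0.28488372
margin = |USL - x| = |73.93 - 73.38| = 0.55
z = margin / u = 0.55 / 0.28488372
z = 1.9306

1.9306


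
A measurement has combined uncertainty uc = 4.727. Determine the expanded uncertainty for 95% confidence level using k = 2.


U = k * uc
U = 2 * 4.727
U = 9.4540

9.4540


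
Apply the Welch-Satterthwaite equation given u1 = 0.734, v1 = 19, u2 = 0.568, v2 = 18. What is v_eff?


uc = sqrt(u1^2 + u2^2) = sqrt(0.734^2 + 0.568^2) = 0.9281056
v_eff = uc^4 / (u1^4/v1 + u2^4/v2)
= 0.9281056^4 / (0.734^4/19 + 0.568^4/18)
= 0.74197551 / 0.021059307
v_eff = 35.2327

35.2327


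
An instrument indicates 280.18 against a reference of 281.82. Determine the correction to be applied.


Correction = standard - reading
= 281.82 - 280.18
= 1.6400

1.6400


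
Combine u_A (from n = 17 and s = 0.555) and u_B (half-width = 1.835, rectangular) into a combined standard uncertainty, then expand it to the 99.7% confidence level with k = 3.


u_A = s / sqrt(n) = 0.555 / sqrt(17) = 0.13460727
u_B = half_width / sqrt(3) = 1.835 / sqrt(3) = 1.0594377
uc = sqrt(u_A^2 + u_B^2) = sqrt(0.13460727^2 + 1.0594377^2) = 1.0679548
U = k * uc = 3 * 1.0679548
U = 3.2039

3.2039


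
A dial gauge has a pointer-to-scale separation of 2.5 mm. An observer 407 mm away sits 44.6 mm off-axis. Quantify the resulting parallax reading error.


error = h * offset / d
= 2.5 * 44.6 / 407
= 0.2740

0.2740


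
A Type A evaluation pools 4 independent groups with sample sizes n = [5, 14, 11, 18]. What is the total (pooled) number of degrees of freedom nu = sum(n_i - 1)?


nu = sum_i (n_i - 1)
nu = ((5 - 1) + (14 - 1) + (11 - 1) + (18 - 1))
nu = 4 + 13 + 10 + 17
nu = 44

44


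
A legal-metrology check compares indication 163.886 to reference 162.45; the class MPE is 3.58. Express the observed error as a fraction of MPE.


e = indication - reference = 163.886 - 162.45 = 1.4360
|e| = 1.4360
ratio = |e| / MPE = 1.4360 / 3.58
ratio = 0.4011

0.4011


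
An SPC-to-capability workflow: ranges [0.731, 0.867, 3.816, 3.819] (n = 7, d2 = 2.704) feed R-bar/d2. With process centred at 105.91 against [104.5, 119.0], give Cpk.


R_bar = (0.731 + 0.867 + 3.816 + 3.819) / 4 = 2.30825
sigma = R_bar / d2 = 2.30825 / 2.704 = 0.85364275
Cp = (USL - LSL)/(6*sigma) = (119.0 - 104.5)/(6*0.85364275) = 2.8310
Cpu = (119.0 - 105.91)/(3*0.85364275) = 5.1114
Cpl = (105.91 - 104.5)/(3*0.85364275) = 0.5506
Cpk = min(Cpu, Cpl) = 0.5506

0.5506


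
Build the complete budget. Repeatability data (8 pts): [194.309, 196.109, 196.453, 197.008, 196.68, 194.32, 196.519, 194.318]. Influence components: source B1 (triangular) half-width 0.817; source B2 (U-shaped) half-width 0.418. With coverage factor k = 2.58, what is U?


mean = (194.309 + 196.109 + 196.453 + 197.008 + 196.68 + 194.32 + 196.519 + 194.318) / 8 = 195.7145
s = sqrt(sum((x - mean)^2)/(n-1)) = 1.1846541
u_A = s / sqrt(n) = 1.1846541 / sqrt(8) = 0.41883847
u_B1 = 0.817 / sqrt(6) = 0.33353885
u_B2 = 0.418 / sqrt(2) = 0.29557063
uc = sqrt(0.41883847^2 + 0.33353885^2 + 0.29557063^2) = 0.61158468
U = k * uc = 2.58 * 0.61158468
U = 1.5779

1.5779


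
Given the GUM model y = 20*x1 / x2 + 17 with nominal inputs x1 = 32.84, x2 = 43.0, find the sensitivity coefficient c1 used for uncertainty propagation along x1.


y = 20*x1 / x2 + 17
dy/dx1 = 20/x2
Evaluate at x2 = 43.0: c1 = 20 / 43.0
c1 = 0.4651

0.4651


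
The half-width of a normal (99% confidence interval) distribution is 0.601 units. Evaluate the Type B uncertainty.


u_B = half_width / 2.576
u_B = 0.601 / 2.576
u_B = 0.2333

0.2333


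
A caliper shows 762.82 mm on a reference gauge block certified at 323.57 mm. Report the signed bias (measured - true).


Systematic error = measured - true
= 762.82 - 323.57
= 439.2500

439.2500


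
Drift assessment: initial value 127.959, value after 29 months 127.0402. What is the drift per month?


rate = (v2 - v1) / months
= (127.0402 - 127.959) / 29
= -0.9188 / 29
= -0.0317

-0.0317


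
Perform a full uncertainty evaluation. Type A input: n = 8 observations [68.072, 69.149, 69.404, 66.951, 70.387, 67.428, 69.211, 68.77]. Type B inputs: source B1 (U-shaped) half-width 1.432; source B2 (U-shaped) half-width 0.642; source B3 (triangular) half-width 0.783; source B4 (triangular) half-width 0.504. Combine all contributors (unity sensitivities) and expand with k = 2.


mean = (68.072 + 69.149 + 69.404 + 66.951 + 70.387 + 67.428 + 69.211 + 68.77) / 8 = 68.6715
s = sqrt(sum((x - mean)^2)/(n-1)) = 1.1259331
u_A = s / sqrt(n) = 1.1259331 / sqrt(8) = 0.39807747
u_B1 = 1.432 / sqrt(2) = 1.0125769
u_B2 = 0.642 / sqrt(2) = 0.45396255
u_B3 = 0.783 / sqrt(6) = 0.31965841
u_B4 = 0.504 / sqrt(6) = 0.20575714
uc = sqrt(0.39807747^2 + 1.0125769^2 + 0.45396255^2 + 0.31965841^2 + 0.20575714^2) = 1.2386998
U = k * uc = 2 * 1.2386998
U = 2.4774

2.4774


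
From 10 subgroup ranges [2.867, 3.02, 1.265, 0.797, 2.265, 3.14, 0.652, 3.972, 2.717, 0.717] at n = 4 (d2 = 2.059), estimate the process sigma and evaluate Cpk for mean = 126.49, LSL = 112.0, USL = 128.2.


R_bar = (2.867 + 3.02 + 1.265 + 0.797 + 2.265 + 3.14 + 0.652 + 3.972 + 2.717 + 0.717) / 10 = 2.1412
sigma = R_bar / d2 = 2.1412 / 2.059 = 1.0399223
Cp = (USL - LSL)/(6*sigma) = (128.2 - 112.0)/(6*1.0399223) = 2.5963
Cpu = (128.2 - 126.49)/(3*1.0399223) = 0.5481
Cpl = (126.49 - 112.0)/(3*1.0399223) = 4.6446
Cpk = min(Cpu, Cpl) = 0.5481

0.5481


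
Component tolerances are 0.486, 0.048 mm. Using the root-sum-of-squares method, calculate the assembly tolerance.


RSS = sqrt(0.486^2 + 0.048^2)
= sqrt(0.2385)
= 0.4884

0.4884


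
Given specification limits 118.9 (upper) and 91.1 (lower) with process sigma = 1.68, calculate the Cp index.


Cp = (USL - LSL) / (6 * sigma)
= (118.9 - 91.1) / (6 * 1.68)
= 27.8000 / 10.0800
= 2.7579

2.7579


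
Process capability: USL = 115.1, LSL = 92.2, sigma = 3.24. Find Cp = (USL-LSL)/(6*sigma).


Cp = (USL - LSL) / (6 * sigma)
= (115.1 - 92.2) / (6 * 3.24)
= 22.9000 / 19.4400
= 1.1780

1.1780


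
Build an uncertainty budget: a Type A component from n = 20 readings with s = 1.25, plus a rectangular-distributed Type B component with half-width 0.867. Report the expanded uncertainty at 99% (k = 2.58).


u_A = s / sqrt(n) = 1.25 / sqrt(20) = 0.2795085
u_B = half_width / sqrt(3) = 0.867 / sqrt(3) = 0.50056268
uc = sqrt(u_A^2 + u_B^2) = sqrt(0.2795085^2 + 0.50056268^2) = 0.57331318
U = k * uc = 2.58 * 0.57331318
U = 1.4791

1.4791


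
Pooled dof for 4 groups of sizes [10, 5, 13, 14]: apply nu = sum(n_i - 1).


nu = sum_i (n_i - 1)
nu = ((10 - 1) + (5 - 1) + (13 - 1) + (14 - 1))
nu = 9 + 4 + 12 + 13
nu = 38

38


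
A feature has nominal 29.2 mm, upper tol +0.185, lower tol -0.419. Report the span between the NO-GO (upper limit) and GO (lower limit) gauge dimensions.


GO = nominal - lower_tol (smallest hole = maximum material condition)
GO = 29.2 - 0.419 = 28.781
NO-GO = nominal + upper_tol (largest hole = least material condition)
NO-GO = 29.2 + 0.185 = 29.385
spread = NO-GO - GO = 29.385 - 28.781 = 0.6040

0.6040


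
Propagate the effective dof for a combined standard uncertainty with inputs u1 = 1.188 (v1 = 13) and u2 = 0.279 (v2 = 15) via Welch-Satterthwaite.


uc = sqrt(u1^2 + u2^2) = sqrt(1.188^2 + 0.279^2) = 1.2203217
v_eff = uc^4 / (u1^4/v1 + u2^4/v2)
= 1.2203217^4 / (1.188^4/13 + 0.279^4/15)
= 2.2176721 / 0.1536264
v_eff = 14.4355

14.4355


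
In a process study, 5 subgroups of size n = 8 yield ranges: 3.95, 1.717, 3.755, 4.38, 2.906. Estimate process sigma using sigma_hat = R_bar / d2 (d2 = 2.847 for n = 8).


R_bar = (3.95 + 1.717 + 3.755 + 4.38 + 2.906) / 5
R_bar = 16.708 / 5 = 3.3416
sigma_hat = R_bar / d2 = 3.3416 / 2.847 = 1.1737

1.1737


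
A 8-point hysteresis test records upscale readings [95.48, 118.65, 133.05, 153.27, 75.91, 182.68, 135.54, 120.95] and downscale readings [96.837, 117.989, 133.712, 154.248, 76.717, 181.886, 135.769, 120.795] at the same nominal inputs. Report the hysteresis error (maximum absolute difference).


|95.48 - 96.837| = 1.3570
|118.65 - 117.989| = 0.6610
|133.05 - 133.712| = 0.6620
|153.27 - 154.248| = 0.9780
|75.91 - 76.717| = 0.8070
|182.68 - 181.886| = 0.7940
|135.54 - 135.769| = 0.2290
|120.95 - 120.795| = 0.1550
hysteresis = max(diffs) = 1.3570

1.3570


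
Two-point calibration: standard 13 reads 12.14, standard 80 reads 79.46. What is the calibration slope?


slope = (y2 - y1) / (x2 - x1)
= (79.46 - 12.14) / (80 - 13)
= 67.3200 / 67
= 1.0048

1.0048


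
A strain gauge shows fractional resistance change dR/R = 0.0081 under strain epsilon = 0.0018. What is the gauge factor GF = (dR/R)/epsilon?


GF = (dR/R) / epsilon
= 0.0081 / 0.0018
= 4.5000

4.5000


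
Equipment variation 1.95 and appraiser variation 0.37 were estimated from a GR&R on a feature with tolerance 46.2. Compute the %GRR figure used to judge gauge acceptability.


GRR = sqrt(EV^2 + AV^2) = sqrt(1.95^2 + 0.37^2) = 1.9847922
%GRR = GRR / tol * 100 = 1.9847922 / 46.2 * 100
%GRR = 4.2961

4.2961


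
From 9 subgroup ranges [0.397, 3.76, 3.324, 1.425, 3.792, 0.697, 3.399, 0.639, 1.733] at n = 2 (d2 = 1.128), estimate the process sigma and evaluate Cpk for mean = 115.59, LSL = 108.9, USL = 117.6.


R_bar = (0.397 + 3.76 + 3.324 + 1.425 + 3.792 + 0.697 + 3.399 + 0.639 + 1.733) / 9 = 2.1295556
sigma = R_bar / d2 = 2.1295556 / 1.128 = 1.8879039
Cp = (USL - LSL)/(6*sigma) = (117.6 - 108.9)/(6*1.8879039) = 0.7680
Cpu = (117.6 - 115.59)/(3*1.8879039) = 0.3549
Cpl = (115.59 - 108.9)/(3*1.8879039) = 1.1812
Cpk = min(Cpu, Cpl) = 0.3549

0.3549


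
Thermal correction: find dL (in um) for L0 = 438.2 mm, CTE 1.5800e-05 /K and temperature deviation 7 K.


dL = L * alpha * dT
= 438.2 * 1.5800e-05 * 7
= 0.0484649 mm
dL_um = 0.0484649 * 1000 = 48.4649 um

48.4649


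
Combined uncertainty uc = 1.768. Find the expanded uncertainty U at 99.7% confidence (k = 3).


U = k * uc
U = 3 * 1.768
U = 5.3040

5.3040


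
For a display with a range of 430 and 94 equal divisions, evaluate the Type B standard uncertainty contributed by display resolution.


resolution = range / divisions
resolution = 430 / 94 = 4.5744681
u_res = resolution / (2*sqrt(3))
u_res = 4.5744681 / 3.4641016
u_res = 1.3205

1.3205


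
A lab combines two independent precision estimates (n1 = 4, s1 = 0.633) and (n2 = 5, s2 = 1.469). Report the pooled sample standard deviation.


s_p = sqrt(((n1-1)*s1^2 + (n2-1)*s2^2) / (n1+n2-2))
numerator = (4-1)*0.633^2 + (5-1)*1.469^2 = 1.202067 + 8.631844 = 9.833911
denominator = 4 + 5 - 2 = 7
s_p^2 = 9.833911 / 7 = 1.4048444
s_p = sqrt(1.4048444) = 1.1853

1.1853


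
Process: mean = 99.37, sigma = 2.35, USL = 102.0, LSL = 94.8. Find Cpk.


Cpu = (USL - mean) / (3*sigma) = (102.0 - 99.37) / (3*2.35) = 0.3730
Cpl = (mean - LSL) / (3*sigma) = (99.37 - 94.8) / (3*2.35) = 0.6482
Cpk = min(Cpu, Cpl) = 0.3730

0.3730


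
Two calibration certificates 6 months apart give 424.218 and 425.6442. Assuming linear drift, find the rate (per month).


rate = (v2 - v1) / months
= (425.6442 - 424.218) / 6
= 1.4262 / 6
= 0.2377

0.2377


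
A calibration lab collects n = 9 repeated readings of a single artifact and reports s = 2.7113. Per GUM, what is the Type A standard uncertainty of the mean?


u_A = s / sqrt(n)
u_A = 2.7113 / sqrt(9)
u_A = 2.7113 / 3
u_A = 0.9038

0.9038


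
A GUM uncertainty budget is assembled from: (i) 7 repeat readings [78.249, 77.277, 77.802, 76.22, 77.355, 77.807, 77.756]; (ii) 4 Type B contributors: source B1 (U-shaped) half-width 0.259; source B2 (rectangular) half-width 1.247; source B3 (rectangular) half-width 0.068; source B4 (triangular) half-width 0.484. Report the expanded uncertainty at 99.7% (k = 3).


mean = (78.249 + 77.277 + 77.802 + 76.22 + 77.355 + 77.807 + 77.756) / 7 = 77.49514286
s = sqrt(sum((x - mean)^2)/(n-1)) = 0.64819993
u_A = s / sqrt(n) = 0.64819993 / sqrt(7) = 0.24499654
u_B1 = 0.259 / sqrt(2) = 0.18314066
u_B2 = 1.247 / sqrt(3) = 0.71995579
u_B3 = 0.068 / sqrt(3) = 0.039259818
u_B4 = 0.484 / sqrt(6) = 0.19759217
uc = sqrt(0.24499654^2 + 0.18314066^2 + 0.71995579^2 + 0.039259818^2 + 0.19759217^2) = 0.80776491
U = k * uc = 3 * 0.80776491
U = 2.4233

2.4233


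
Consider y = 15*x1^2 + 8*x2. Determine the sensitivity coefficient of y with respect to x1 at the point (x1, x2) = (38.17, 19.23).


y = 15*x1^2 + 8*x2
dy/dx1 = 2*15*x1
Evaluate at x1 = 38.17: c1 = 30 * 38.17
c1 = 1145.1000

1145.1000


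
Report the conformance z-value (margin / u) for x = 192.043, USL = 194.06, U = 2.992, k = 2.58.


u = U / k = 2.992 / 2.58 = 1.1596899
margin = |USL - x| = |194.06 - 192.043| = 2.017
z = margin / u = 2.017 / 1.1596899
z = 1.7393

1.7393


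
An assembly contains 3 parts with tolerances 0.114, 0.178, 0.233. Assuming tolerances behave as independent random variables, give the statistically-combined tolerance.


RSS = sqrt(0.114^2 + 0.178^2 + 0.233^2)
= sqrt(0.098969)
= 0.3146

0.3146


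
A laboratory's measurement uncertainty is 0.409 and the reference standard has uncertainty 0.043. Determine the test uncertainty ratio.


TUR = u_lab / u_ref
= 0.409 / 0.043
= 9.5116

9.5116


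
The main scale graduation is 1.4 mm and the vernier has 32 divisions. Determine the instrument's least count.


LC = MSD / n_div
= 1.4 / 32
= 0.0437

0.0437


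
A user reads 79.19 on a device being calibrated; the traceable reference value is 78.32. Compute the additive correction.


Correction = standard - reading
= 78.32 - 79.19
= -0.8700

-0.8700


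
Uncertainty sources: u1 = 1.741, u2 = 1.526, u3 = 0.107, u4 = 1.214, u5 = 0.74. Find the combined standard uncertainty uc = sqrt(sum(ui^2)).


uc = sqrt(1.741^2 + 1.526^2 + 0.107^2 + 1.214^2 + 0.74^2)
uc = sqrt(7.392602)
uc = 2.7189

2.7189


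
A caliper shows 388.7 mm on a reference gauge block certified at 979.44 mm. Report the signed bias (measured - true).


Systematic error = measured - true
= 388.7 - 979.44
= -590.7400

-590.7400


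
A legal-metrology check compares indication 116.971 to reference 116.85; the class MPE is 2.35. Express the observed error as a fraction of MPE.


e = indication - reference = 116.971 - 116.85 = 0.1210
|e| = 0.1210
ratio = |e| / MPE = 0.1210 / 2.35
ratio = 0.0515

0.0515


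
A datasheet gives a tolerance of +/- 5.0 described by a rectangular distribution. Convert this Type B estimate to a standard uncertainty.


u_B = half_width / sqrt(3)
u_B = 5.0 / 1.7320508
u_B = 2.8868

2.8868


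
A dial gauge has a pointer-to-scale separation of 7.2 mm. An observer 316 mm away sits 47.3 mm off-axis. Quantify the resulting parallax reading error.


error = h * offset / d
= 7.2 * 47.3 / 316
= 1.0777

1.0777


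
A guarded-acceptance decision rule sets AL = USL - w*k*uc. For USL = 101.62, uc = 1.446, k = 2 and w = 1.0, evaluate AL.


U = k * uc = 2 * 1.446 = 2.892
guard band g = w * U = 1.0 * 2.892 = 2.892
AL = USL - g = 101.62 - 2.892
AL = 98.7280

98.7280


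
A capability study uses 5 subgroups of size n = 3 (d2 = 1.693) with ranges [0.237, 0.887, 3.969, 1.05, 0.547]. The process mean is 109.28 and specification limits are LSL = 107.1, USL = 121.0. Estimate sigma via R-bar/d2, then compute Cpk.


R_bar = (0.237 + 0.887 + 3.969 + 1.05 + 0.547) / 5 = 1.338
sigma = R_bar / d2 = 1.338 / 1.693 = 0.79031305
Cp = (USL - LSL)/(6*sigma) = (121.0 - 107.1)/(6*0.79031305) = 2.9313
Cpu = (121.0 - 109.28)/(3*0.79031305) = 4.9432
Cpl = (109.28 - 107.1)/(3*0.79031305) = 0.9195
Cpk = min(Cpu, Cpl) = 0.9195

0.9195


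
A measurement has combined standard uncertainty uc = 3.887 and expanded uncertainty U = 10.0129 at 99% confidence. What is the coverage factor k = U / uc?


k = U / uc
k = 10.0129 / 3.887
k = 2.576

2.576


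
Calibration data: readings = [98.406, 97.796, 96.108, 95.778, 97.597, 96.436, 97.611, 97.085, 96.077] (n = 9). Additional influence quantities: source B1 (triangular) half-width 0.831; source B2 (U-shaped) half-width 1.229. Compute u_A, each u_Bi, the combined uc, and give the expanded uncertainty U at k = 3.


mean = (98.406 + 97.796 + 96.108 + 95.778 + 97.597 + 96.436 + 97.611 + 97.085 + 96.077) / 9 = 96.98822222
s = sqrt(sum((x - mean)^2)/(n-1)) = 0.92230225
u_A = s / sqrt(n) = 0.92230225 / sqrt(9) = 0.30743408
u_B1 = 0.831 / sqrt(6) = 0.33925433
u_B2 = 1.229 / sqrt(2) = 0.86903423
uc = sqrt(0.30743408^2 + 0.33925433^2 + 0.86903423^2) = 0.98225745
U = k * uc = 3 * 0.98225745
U = 2.9468

2.9468


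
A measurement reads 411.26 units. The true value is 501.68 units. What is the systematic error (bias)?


Systematic error = measured - true
= 411.26 - 501.68
= -90.4200

-90.4200


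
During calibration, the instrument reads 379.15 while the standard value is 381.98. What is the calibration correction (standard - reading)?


Correction = standard - reading
= 381.98 - 379.15
= 2.8300

2.8300


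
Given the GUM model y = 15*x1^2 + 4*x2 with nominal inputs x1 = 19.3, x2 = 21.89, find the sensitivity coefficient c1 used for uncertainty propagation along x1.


y = 15*x1^2 + 4*x2
dy/dx1 = 2*15*x1
Evaluate at x1 = 19.3: c1 = 30 * 19.3
c1 = 579.0000

579.0000


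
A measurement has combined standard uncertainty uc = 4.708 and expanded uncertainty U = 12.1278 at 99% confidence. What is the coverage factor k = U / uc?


k = U / uc
k = 12.1278 / 4.708
k = 2.576

2.576


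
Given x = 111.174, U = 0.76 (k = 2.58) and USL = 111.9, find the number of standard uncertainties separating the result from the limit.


u = U / k = 0.76 / 2.58 = 0.29457364
margin = |USL - x| = |111.9 - 111.174| = 0.726
z = margin / u = 0.726 / 0.29457364
z = 2.4646

2.4646


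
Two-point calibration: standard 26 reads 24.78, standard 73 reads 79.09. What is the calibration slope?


slope = (y2 - y1) / (x2 - x1)
= (79.09 - 24.78) / (73 - 26)
= 54.3100 / 47
= 1.1555

1.1555


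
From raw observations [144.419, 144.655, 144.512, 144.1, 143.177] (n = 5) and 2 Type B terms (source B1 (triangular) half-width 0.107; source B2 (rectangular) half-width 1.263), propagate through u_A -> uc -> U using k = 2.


mean = (144.419 + 144.655 + 144.512 + 144.1 + 143.177) / 5 = 144.1726
s = sqrt(sum((x - mean)^2)/(n-1)) = 0.59268567
u_A = s / sqrt(n) = 0.59268567 / sqrt(5) = 0.26505709
u_B1 = 0.107 / sqrt(6) = 0.043682567
u_B2 = 1.263 / sqrt(3) = 0.72919339
uc = sqrt(0.26505709^2 + 0.043682567^2 + 0.72919339^2) = 0.7771013
U = k * uc = 2 * 0.7771013
U = 1.5542

1.5542


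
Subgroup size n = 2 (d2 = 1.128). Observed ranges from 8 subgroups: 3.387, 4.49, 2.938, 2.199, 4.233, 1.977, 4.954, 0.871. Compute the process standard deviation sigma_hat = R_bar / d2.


R_bar = (3.387 + 4.49 + 2.938 + 2.199 + 4.233 + 1.977 + 4.954 + 0.871) / 8
R_bar = 25.049 / 8 = 3.131125
sigma_hat = R_bar / d2 = 3.131125 / 1.128 = 2.7758

2.7758


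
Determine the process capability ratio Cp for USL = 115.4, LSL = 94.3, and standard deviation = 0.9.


Cp = (USL - LSL) / (6 * sigma)
= (115.4 - 94.3) / (6 * 0.9)
= 21.1000 / 5.4000
= 3.9074

3.9074


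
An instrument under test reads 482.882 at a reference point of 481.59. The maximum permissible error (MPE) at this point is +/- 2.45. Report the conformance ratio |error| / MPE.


e = indication - reference = 482.882 - 481.59 = 1.2920
|e| = 1.2920
ratio = |e| / MPE = 1.2920 / 2.45
ratio = 0.5273

0.5273


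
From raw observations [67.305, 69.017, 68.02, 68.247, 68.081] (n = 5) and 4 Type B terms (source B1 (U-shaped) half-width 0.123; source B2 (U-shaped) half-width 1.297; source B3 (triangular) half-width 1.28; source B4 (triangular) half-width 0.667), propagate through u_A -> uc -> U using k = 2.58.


mean = (67.305 + 69.017 + 68.02 + 68.247 + 68.081) / 5 = 68.134
s = sqrt(sum((x - mean)^2)/(n-1)) = 0.611454
u_A = s / sqrt(n) = 0.611454 / sqrt(5) = 0.27345054
u_B1 = 0.123 / sqrt(2) = 0.086974134
u_B2 = 1.297 / sqrt(2) = 0.9171175
u_B3 = 1.28 / sqrt(6) = 0.52255781
u_B4 = 0.667 / sqrt(6) = 0.27230161
uc = sqrt(0.27345054^2 + 0.086974134^2 + 0.9171175^2 + 0.52255781^2 + 0.27230161^2) = 1.1272351
U = k * uc = 2.58 * 1.1272351
U = 2.9083

2.9083


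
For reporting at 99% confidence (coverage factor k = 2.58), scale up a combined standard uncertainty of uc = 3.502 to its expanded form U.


U = k * uc
U = 2.58 * 3.502
U = 9.0352

9.0352


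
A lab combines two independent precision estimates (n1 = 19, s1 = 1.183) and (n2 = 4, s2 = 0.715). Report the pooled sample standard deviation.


s_p = sqrt(((n1-1)*s1^2 + (n2-1)*s2^2) / (n1+n2-2))
numerator = (19-1)*1.183^2 + (4-1)*0.715^2 = 25.190802 + 1.533675 = 26.724477
denominator = 19 + 4 - 2 = 21
s_p^2 = 26.724477 / 21 = 1.2725941
s_p = sqrt(1.2725941) = 1.1281

1.1281


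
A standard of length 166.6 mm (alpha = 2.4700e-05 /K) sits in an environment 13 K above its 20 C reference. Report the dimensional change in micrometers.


dL = L * alpha * dT
= 166.6 * 2.4700e-05 * 13
= 0.0534953 mm
dL_um = 0.0534953 * 1000 = 53.4953 um

53.4953


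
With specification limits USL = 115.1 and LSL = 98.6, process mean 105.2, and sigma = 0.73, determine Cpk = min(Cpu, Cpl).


Cpu = (USL - mean) / (3*sigma) = (115.1 - 105.2) / (3*0.73) = 4.5205
Cpl = (mean - LSL) / (3*sigma) = (105.2 - 98.6) / (3*0.73) = 3.0137
Cpk = min(Cpu, Cpl) = 3.0137

3.0137


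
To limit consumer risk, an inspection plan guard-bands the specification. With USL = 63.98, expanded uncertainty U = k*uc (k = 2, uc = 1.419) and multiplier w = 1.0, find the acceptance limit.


U = k * uc = 2 * 1.419 = 2.838
guard band g = w * U = 1.0 * 2.838 = 2.838
AL = USL - g = 63.98 - 2.838
AL = 61.1420

61.1420


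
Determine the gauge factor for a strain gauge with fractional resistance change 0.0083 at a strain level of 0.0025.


GF = (dR/R) / epsilon
= 0.0083 / 0.0025
= 3.3200

3.3200


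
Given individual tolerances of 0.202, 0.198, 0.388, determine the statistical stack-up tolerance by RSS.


RSS = sqrt(0.202^2 + 0.198^2 + 0.388^2)
= sqrt(0.230552)
= 0.4802

0.4802


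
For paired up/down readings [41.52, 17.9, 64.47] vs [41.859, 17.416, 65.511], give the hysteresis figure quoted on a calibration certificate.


|41.52 - 41.859| = 0.3390
|17.9 - 17.416| = 0.4840
|64.47 - 65.511| = 1.0410
hysteresis = max(diffs) = 1.0410

1.0410


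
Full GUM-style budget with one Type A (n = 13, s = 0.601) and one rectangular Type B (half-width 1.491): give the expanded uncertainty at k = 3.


u_A = s / sqrt(n) = 0.601 / sqrt(13) = 0.16668741
u_B = half_width / sqrt(3) = 1.491 / sqrt(3) = 0.86082925
uc = sqrt(u_A^2 + u_B^2) = sqrt(0.16668741^2 + 0.86082925^2) = 0.87681908
U = k * uc = 3 * 0.87681908
U = 2.6305

2.6305
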